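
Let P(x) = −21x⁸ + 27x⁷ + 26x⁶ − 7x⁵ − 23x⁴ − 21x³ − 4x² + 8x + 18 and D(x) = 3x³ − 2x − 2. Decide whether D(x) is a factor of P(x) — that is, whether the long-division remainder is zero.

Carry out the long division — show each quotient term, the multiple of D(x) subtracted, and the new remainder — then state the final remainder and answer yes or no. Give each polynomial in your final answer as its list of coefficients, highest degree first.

Step 1: lead(−21x⁸ + 27x⁷ + 26x⁶ − 7x⁵ − 23x⁴ − 21x³ − 4x² + 8x + 18) ÷ lead(D) = −21x⁸ ÷ 3x³ = −7x⁵. Subtract (−7x⁵)·D = −21x⁸ + 14x⁶ + 14x⁵. Remainder: 27x⁷ + 12x⁶ − 21x⁵ − 23x⁴ − 21x³ − 4x² + 8x + 18.
Step 2: lead(27x⁷ + 12x⁶ − 21x⁵ − 23x⁴ − 21x³ − 4x² + 8x + 18) ÷ lead(D) = 27x⁷ ÷ 3x³ = 9x⁴. Subtract (9x⁴)·D = 27x⁷ − 18x⁵ − 18x⁴. Remainder: 12x⁶ − 3x⁵ − 5x⁴ − 21x³ − 4x² + 8x + 18.
Step 3: lead(12x⁶ − 3x⁵ − 5x⁴ − 21x³ − 4x² + 8x + 18) ÷ lead(D) = 12x⁶ ÷ 3x³ = 4x³. Subtract (4x³)·D = 12x⁶ − 8x⁴ − 8x³. Remainder: −3x⁵ + 3x⁴ − 13x³ − 4x² + 8x + 18.
Step 4: lead(−3x⁵ + 3x⁴ − 13x³ − 4x² + 8x + 18) ÷ lead(D) = −3x⁵ ÷ 3x³ = −x². Subtract (−x²)·D = −3x⁵ + 2x³ + 2x². Remainder: 3x⁴ − 15x³ − 6x² + 8x + 18.
Step 5: lead(3x⁴ − 15x³ − 6x² + 8x + 18) ÷ lead(D) = 3x⁴ ÷ 3x³ = x. Subtract (x)·D = 3x⁴ − 2x² − 2x. Remainder: −15x³ − 4x² + 10x + 18.
Step 6: lead(−15x³ − 4x² + 10x + 18) ÷ lead(D) = −15x³ ÷ 3x³ = −5. Subtract (−5)·D = −15x³ + 10x + 10. Remainder: −4x² + 8.

R = [-4, 0, 8], so D(x) is not a factor of P(x). no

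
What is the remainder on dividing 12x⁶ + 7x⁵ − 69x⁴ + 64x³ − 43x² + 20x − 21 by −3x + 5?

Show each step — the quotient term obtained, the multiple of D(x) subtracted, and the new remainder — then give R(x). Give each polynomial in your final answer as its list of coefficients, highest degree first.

Step 1: lead(12x⁶ + 7x⁵ − 69x⁴ + 64x³ − 43x² + 20x − 21) ÷ lead(D) = 12x⁶ ÷ −3x = −4x⁵. Subtract (−4x⁵)·D = 12x⁶ − 20x⁵. Remainder: 27x⁵ − 69x⁴ + 64x³ − 43x² + 20x − 21.
Step 2: lead(27x⁵ − 69x⁴ + 64x³ − 43x² + 20x − 21) ÷ lead(D) = 27x⁵ ÷ −3x = −9x⁴. Subtract (−9x⁴)·D = 27x⁵ − 45x⁴. Remainder: −24x⁴ + 64x³ − 43x² + 20x − 21.
Step 3: lead(−24x⁴ + 64x³ − 43x² + 20x − 21) ÷ lead(D) = −24x⁴ ÷ −3x = 8x³. Subtract (8x³)·D = −24x⁴ + 40x³. Remainder: 24x³ − 43x² + 20x − 21.
Step 4: lead(24x³ − 43x² + 20x − 21) ÷ lead(D) = 24x³ ÷ −3x = −8x². Subtract (−8x²)·D = 24x³ − 40x². Remainder: −3x² + 20x − 21.
Step 5: lead(−3x² + 20x − 21) ÷ lead(D) = −3x² ÷ −3x = x. Subtract (x)·D = −3x² + 5x. Remainder: 15x − 21.
Step 6: lead(15x − 21) ÷ lead(D) = 15x ÷ −3x = −5. Subtract (−5)·D = 15x − 25. Remainder: 4.

R = [4]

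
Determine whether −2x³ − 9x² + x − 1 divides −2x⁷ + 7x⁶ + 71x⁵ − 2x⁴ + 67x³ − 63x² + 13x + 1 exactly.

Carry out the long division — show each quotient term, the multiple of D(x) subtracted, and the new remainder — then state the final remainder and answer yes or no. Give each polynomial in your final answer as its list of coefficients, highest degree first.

Step 1: lead(−2x⁷ + 7x⁶ + 71x⁵ − 2x⁴ + 67x³ − 63x² + 13x + 1) ÷ lead(D) = −2x⁷ ÷ −2x³ = x⁴. Subtract (x⁴)·D = −2x⁷ − 9x⁶ + x⁵ − x⁴. Remainder: 16x⁶ + 70x⁵ − x⁴ + 67x³ − 63x² + 13x + 1.
Step 2: lead(16x⁶ + 70x⁵ − x⁴ + 67x³ − 63x² + 13x + 1) ÷ lead(D) = 16x⁶ ÷ −2x³ = −8x³. Subtract (−8x³)·D = 16x⁶ + 72x⁵ − 8x⁴ + 8x³. Remainder: −2x⁵ + 7x⁴ + 59x³ − 63x² + 13x + 1.
Step 3: lead(−2x⁵ + 7x⁴ + 59x³ − 63x² + 13x + 1) ÷ lead(D) = −2x⁵ ÷ −2x³ = x². Subtract (x²)·D = −2x⁵ − 9x⁴ + x³ − x². Remainder: 16x⁴ + 58x³ − 62x² + 13x + 1.
Step 4: lead(16x⁴ + 58x³ − 62x² + 13x + 1) ÷ lead(D) = 16x⁴ ÷ −2x³ = −8x. Subtract (−8x)·D = 16x⁴ + 72x³ − 8x² + 8x. Remainder: −14x³ − 54x² + 5x + 1.
Step 5: lead(−14x³ − 54x² + 5x + 1) ÷ lead(D) = −14x³ ÷ −2x³ = 7. Subtract (7)·D = −14x³ − 63x² + 7x − 7. Remainder: 9x² − 2x + 8.

R = [9, -2, 8], so D(x) is not a factor of P(x). no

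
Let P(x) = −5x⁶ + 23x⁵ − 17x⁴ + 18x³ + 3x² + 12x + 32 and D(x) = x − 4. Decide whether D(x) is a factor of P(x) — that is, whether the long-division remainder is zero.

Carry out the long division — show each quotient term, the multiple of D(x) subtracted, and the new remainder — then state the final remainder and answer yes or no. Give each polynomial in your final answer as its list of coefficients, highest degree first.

Step 1: lead(−5x⁶ + 23x⁵ − 17x⁴ + 18x³ + 3x² + 12x + 32) ÷ lead(D) = −5x⁶ ÷ x = −5x⁵. Subtract (−5x⁵)·D = −5x⁶ + 20x⁵. Remainder: 3x⁵ − 17x⁴ + 18x³ + 3x² + 12x + 32.
Step 2: lead(3x⁵ − 17x⁴ + 18x³ + 3x² + 12x + 32) ÷ lead(D) = 3x⁵ ÷ x = 3x⁴. Subtract (3x⁴)·D = 3x⁵ − 12x⁴. Remainder: −5x⁴ + 18x³ + 3x² + 12x + 32.
Step 3: lead(−5x⁴ + 18x³ + 3x² + 12x + 32) ÷ lead(D) = −5x⁴ ÷ x = −5x³. Subtract (−5x³)·D = −5x⁴ + 20x³. Remainder: −2x³ + 3x² + 12x + 32.
Step 4: lead(−2x³ + 3x² + 12x + 32) ÷ lead(D) = −2x³ ÷ x = −2x². Subtract (−2x²)·D = −2x³ + 8x². Remainder: −5x² + 12x + 32.
Step 5: lead(−5x² + 12x + 32) ÷ lead(D) = −5x² ÷ x = −5x. Subtract (−5x)·D = −5x² + 20x. Remainder: −8x + 32.
Step 6: lead(−8x + 32) ÷ lead(D) = −8x ÷ x = −8. Subtract (−8)·D = −8x + 32. Remainder: 0.

R = [0], so D(x) is a factor of P(x). yes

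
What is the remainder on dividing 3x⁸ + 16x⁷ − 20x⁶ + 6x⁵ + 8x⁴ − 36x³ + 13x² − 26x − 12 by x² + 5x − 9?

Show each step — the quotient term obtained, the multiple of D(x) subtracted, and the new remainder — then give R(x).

R(x) = 6

Step 1: lead(3x⁸ + 16x⁷ − 20x⁶ + 6x⁵ + 8x⁴ − 36x³ + 13x² − 26x − 12) ÷ lead(D) = 3x⁸ ÷ x² = 3x⁶. Subtract (3x⁶)·D = 3x⁸ + 15x⁷ − 27x⁶. Remainder: x⁷ + 7x⁶ + 6x⁵ + 8x⁴ − 36x³ + 13x² − 26x − 12.
Step 2: lead(x⁷ + 7x⁶ + 6x⁵ + 8x⁴ − 36x³ + 13x² − 26x − 12) ÷ lead(D) = x⁷ ÷ x² = x⁵. Subtract (x⁵)·D = x⁷ + 5x⁶ − 9x⁵. Remainder: 2x⁶ + 15x⁵ + 8x⁴ − 36x³ + 13x² − 26x − 12.
Step 3: lead(2x⁶ + 15x⁵ + 8x⁴ − 36x³ + 13x² − 26x − 12) ÷ lead(D) = 2x⁶ ÷ x² = 2x⁴. Subtract (2x⁴)·D = 2x⁶ + 10x⁵ − 18x⁴. Remainder: 5x⁵ + 26x⁴ − 36x³ + 13x² − 26x − 12.
Step 4: lead(5x⁵ + 26x⁴ − 36x³ + 13x² − 26x − 12) ÷ lead(D) = 5x⁵ ÷ x² = 5x³. Subtract (5x³)·D = 5x⁵ + 25x⁴ − 45x³. Remainder: x⁴ + 9x³ + 13x² − 26x − 12.
Step 5: lead(x⁴ + 9x³ + 13x² − 26x − 12) ÷ lead(D) = x⁴ ÷ x² = x². Subtract (x²)·D = x⁴ + 5x³ − 9x². Remainder: 4x³ + 22x² − 26x − 12.
Step 6: lead(4x³ + 22x² − 26x − 12) ÷ lead(D) = 4x³ ÷ x² = 4x. Subtract (4x)·D = 4x³ + 20x² − 36x. Remainder: 2x² + 10x − 12.
Step 7: lead(2x² + 10x − 12) ÷ lead(D) = 2x² ÷ x² = 2. Subtract (2)·D = 2x² + 10x − 18. Remainder: 6.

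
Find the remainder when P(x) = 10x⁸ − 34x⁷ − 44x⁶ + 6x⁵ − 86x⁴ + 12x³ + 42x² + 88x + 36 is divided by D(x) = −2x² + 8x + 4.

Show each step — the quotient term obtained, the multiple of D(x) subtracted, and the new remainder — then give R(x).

Step 1: lead(10x⁸ − 34x⁷ − 44x⁶ + 6x⁵ − 86x⁴ + 12x³ + 42x² + 88x + 36) ÷ lead(D) = 10x⁸ ÷ −2x² = −5x⁶. Subtract (−5x⁶)·D = 10x⁸ − 40x⁷ − 20x⁶. Remainder: 6x⁷ − 24x⁶ + 6x⁵ − 86x⁴ + 12x³ + 42x² + 88x + 36.
Step 2: lead(6x⁷ − 24x⁶ + 6x⁵ − 86x⁴ + 12x³ + 42x² + 88x + 36) ÷ lead(D) = 6x⁷ ÷ −2x² = −3x⁵. Subtract (−3x⁵)·D = 6x⁷ − 24x⁶ − 12x⁵. Remainder: 18x⁵ − 86x⁴ + 12x³ + 42x² + 88x + 36.
Step 3: lead(18x⁵ − 86x⁴ + 12x³ + 42x² + 88x + 36) ÷ lead(D) = 18x⁵ ÷ −2x² = −9x³. Subtract (−9x³)·D = 18x⁵ − 72x⁴ − 36x³. Remainder: −14x⁴ + 48x³ + 42x² + 88x + 36.
Step 4: lead(−14x⁴ + 48x³ + 42x² + 88x + 36) ÷ lead(D) = −14x⁴ ÷ −2x² = 7x². Subtract (7x²)·D = −14x⁴ + 56x³ + 28x². Remainder: −8x³ + 14x² + 88x + 36.
Step 5: lead(−8x³ + 14x² + 88x + 36) ÷ lead(D) = −8x³ ÷ −2x² = 4x. Subtract (4x)·D = −8x³ + 32x² + 16x. Remainder: −18x² + 72x + 36.
Step 6: lead(−18x² + 72x + 36) ÷ lead(D) = −18x² ÷ −2x² = 9. Subtract (9)·D = −18x² + 72x + 36. Remainder: 0.

R(x) = 0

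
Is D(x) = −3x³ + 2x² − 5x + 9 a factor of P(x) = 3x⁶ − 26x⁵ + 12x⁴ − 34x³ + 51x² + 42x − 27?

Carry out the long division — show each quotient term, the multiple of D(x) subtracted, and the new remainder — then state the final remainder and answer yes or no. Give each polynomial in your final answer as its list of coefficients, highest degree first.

Step 1: lead(3x⁶ − 26x⁵ + 12x⁴ − 34x³ + 51x² + 42x − 27) ÷ lead(D) = 3x⁶ ÷ −3x³ = −x³. Subtract (−x³)·D = 3x⁶ − 2x⁵ + 5x⁴ − 9x³. Remainder: −24x⁵ + 7x⁴ − 25x³ + 51x² + 42x − 27.
Step 2: lead(−24x⁵ + 7x⁴ − 25x³ + 51x² + 42x − 27) ÷ lead(D) = −24x⁵ ÷ −3x³ = 8x². Subtract (8x²)·D = −24x⁵ + 16x⁴ − 40x³ + 72x². Remainder: −9x⁴ + 15x³ − 21x² + 42x − 27.
Step 3: lead(−9x⁴ + 15x³ − 21x² + 42x − 27) ÷ lead(D) = −9x⁴ ÷ −3x³ = 3x. Subtract (3x)·D = −9x⁴ + 6x³ − 15x² + 27x. Remainder: 9x³ − 6x² + 15x − 27.
Step 4: lead(9x³ − 6x² + 15x − 27) ÷ lead(D) = 9x³ ÷ −3x³ = −3. Subtract (−3)·D = 9x³ − 6x² + 15x − 27. Remainder: 0.

R = [0], so D(x) is a factor of P(x). yes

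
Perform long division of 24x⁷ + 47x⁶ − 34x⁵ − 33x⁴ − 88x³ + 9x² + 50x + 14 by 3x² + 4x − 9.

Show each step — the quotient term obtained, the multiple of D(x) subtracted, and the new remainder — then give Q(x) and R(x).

Step 1: lead(24x⁷ + 47x⁶ − 34x⁵ − 33x⁴ − 88x³ + 9x² + 50x + 14) ÷ lead(D) = 24x⁷ ÷ 3x² = 8x⁵. Subtract (8x⁵)·D = 24x⁷ + 32x⁶ − 72x⁵. Remainder: 15x⁶ + 38x⁵ − 33x⁴ − 88x³ + 9x² + 50x + 14.
Step 2: lead(15x⁶ + 38x⁵ − 33x⁴ − 88x³ + 9x² + 50x + 14) ÷ lead(D) = 15x⁶ ÷ 3x² = 5x⁴. Subtract (5x⁴)·D = 15x⁶ + 20x⁵ − 45x⁴. Remainder: 18x⁵ + 12x⁴ − 88x³ + 9x² + 50x + 14.
Step 3: lead(18x⁵ + 12x⁴ − 88x³ + 9x² + 50x + 14) ÷ lead(D) = 18x⁵ ÷ 3x² = 6x³. Subtract (6x³)·D = 18x⁵ + 24x⁴ − 54x³. Remainder: −12x⁴ − 34x³ + 9x² + 50x + 14.
Step 4: lead(−12x⁴ − 34x³ + 9x² + 50x + 14) ÷ lead(D) = −12x⁴ ÷ 3x² = −4x². Subtract (−4x²)·D = −12x⁴ − 16x³ + 36x². Remainder: −18x³ − 27x² + 50x + 14.
Step 5: lead(−18x³ − 27x² + 50x + 14) ÷ lead(D) = −18x³ ÷ 3x² = −6x. Subtract (−6x)·D = −18x³ − 24x² + 54x. Remainder: −3x² − 4x + 14.
Step 6: lead(−3x² − 4x + 14) ÷ lead(D) = −3x² ÷ 3x² = −1. Subtract (−1)·D = −3x² − 4x + 9. Remainder: 5.

Q(x) = 8x⁵ + 5x⁴ + 6x³ − 4x² − 6x − 1; R(x) = 5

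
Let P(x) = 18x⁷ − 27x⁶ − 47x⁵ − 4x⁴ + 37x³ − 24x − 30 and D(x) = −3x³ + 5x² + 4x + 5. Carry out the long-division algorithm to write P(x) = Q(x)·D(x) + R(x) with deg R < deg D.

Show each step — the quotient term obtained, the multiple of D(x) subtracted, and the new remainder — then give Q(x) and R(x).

Q(x) = −6x⁴ − x³ + 6x² − 6; R(x) = 0

Step 1: lead(18x⁷ − 27x⁶ − 47x⁵ − 4x⁴ + 37x³ − 24x − 30) ÷ lead(D) = 18x⁷ ÷ −3x³ = −6x⁴. Subtract (−6x⁴)·D = 18x⁷ − 30x⁶ − 24x⁵ − 30x⁴. Remainder: 3x⁶ − 23x⁵ + 26x⁴ + 37x³ − 24x − 30.
Step 2: lead(3x⁶ − 23x⁵ + 26x⁴ + 37x³ − 24x − 30) ÷ lead(D) = 3x⁶ ÷ −3x³ = −x³. Subtract (−x³)·D = 3x⁶ − 5x⁵ − 4x⁴ − 5x³. Remainder: −18x⁵ + 30x⁴ + 42x³ − 24x − 30.
Step 3: lead(−18x⁵ + 30x⁴ + 42x³ − 24x − 30) ÷ lead(D) = −18x⁵ ÷ −3x³ = 6x². Subtract (6x²)·D = −18x⁵ + 30x⁴ + 24x³ + 30x². Remainder: 18x³ − 30x² − 24x − 30.
Step 4: lead(18x³ − 30x² − 24x − 30) ÷ lead(D) = 18x³ ÷ −3x³ = −6. Subtract (−6)·D = 18x³ − 30x² − 24x − 30. Remainder: 0.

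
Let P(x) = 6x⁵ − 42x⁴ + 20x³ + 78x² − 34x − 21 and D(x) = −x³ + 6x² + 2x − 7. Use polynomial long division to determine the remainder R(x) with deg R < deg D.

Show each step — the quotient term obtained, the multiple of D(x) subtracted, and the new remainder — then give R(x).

R(x) = 7

Step 1: lead(6x⁵ − 42x⁴ + 20x³ + 78x² − 34x − 21) ÷ lead(D) = 6x⁵ ÷ −x³ = −6x². Subtract (−6x²)·D = 6x⁵ − 36x⁴ − 12x³ + 42x². Remainder: −6x⁴ + 32x³ + 36x² − 34x − 21.
Step 2: lead(−6x⁴ + 32x³ + 36x² − 34x − 21) ÷ lead(D) = −6x⁴ ÷ −x³ = 6x. Subtract (6x)·D = −6x⁴ + 36x³ + 12x² − 42x. Remainder: −4x³ + 24x² + 8x − 21.
Step 3: lead(−4x³ + 24x² + 8x − 21) ÷ lead(D) = −4x³ ÷ −x³ = 4. Subtract (4)·D = −4x³ + 24x² + 8x − 28. Remainder: 7.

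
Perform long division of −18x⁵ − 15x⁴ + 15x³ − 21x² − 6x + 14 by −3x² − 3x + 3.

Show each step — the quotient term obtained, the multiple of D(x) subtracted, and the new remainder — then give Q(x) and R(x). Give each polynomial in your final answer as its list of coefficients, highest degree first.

Step 1: lead(−18x⁵ − 15x⁴ + 15x³ − 21x² − 6x + 14) ÷ lead(D) = −18x⁵ ÷ −3x² = 6x³. Subtract (6x³)·D = −18x⁵ − 18x⁴ + 18x³. Remainder: 3x⁴ − 3x³ − 21x² − 6x + 14.
Step 2: lead(3x⁴ − 3x³ − 21x² − 6x + 14) ÷ lead(D) = 3x⁴ ÷ −3x² = −x². Subtract (−x²)·D = 3x⁴ + 3x³ − 3x². Remainder: −6x³ − 18x² − 6x + 14.
Step 3: lead(−6x³ − 18x² − 6x + 14) ÷ lead(D) = −6x³ ÷ −3x² = 2x. Subtract (2x)·D = −6x³ − 6x² + 6x. Remainder: −12x² − 12x + 14.
Step 4: lead(−12x² − 12x + 14) ÷ lead(D) = −12x² ÷ −3x² = 4. Subtract (4)·D = −12x² − 12x + 12. Remainder: 2.

Q = [6, -1, 2, 4]; R = [2]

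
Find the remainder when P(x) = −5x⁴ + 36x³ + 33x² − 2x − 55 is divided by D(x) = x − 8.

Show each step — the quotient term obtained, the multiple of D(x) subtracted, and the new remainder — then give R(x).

Step 1: lead(−5x⁴ + 36x³ + 33x² − 2x − 55) ÷ lead(D) = −5x⁴ ÷ x = −5x³. Subtract (−5x³)·D = −5x⁴ + 40x³. Remainder: −4x³ + 33x² − 2x − 55.
Step 2: lead(−4x³ + 33x² − 2x − 55) ÷ lead(D) = −4x³ ÷ x = −4x². Subtract (−4x²)·D = −4x³ + 32x². Remainder: x² − 2x − 55.
Step 3: lead(x² − 2x − 55) ÷ lead(D) = x² ÷ x = x. Subtract (x)·D = x² − 8x. Remainder: 6x − 55.
Step 4: lead(6x − 55) ÷ lead(D) = 6x ÷ x = 6. Subtract (6)·D = 6x − 48. Remainder: −7.

R(x) = −7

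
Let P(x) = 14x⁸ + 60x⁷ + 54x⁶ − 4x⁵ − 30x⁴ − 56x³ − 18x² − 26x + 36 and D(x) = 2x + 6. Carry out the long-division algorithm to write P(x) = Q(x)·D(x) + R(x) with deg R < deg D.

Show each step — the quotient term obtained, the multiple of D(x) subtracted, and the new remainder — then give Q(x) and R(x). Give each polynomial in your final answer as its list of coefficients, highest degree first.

Q = [7, 9, 0, -2, -9, -1, -6, 5]; R = [6]

Step 1: lead(14x⁸ + 60x⁷ + 54x⁶ − 4x⁵ − 30x⁴ − 56x³ − 18x² − 26x + 36) ÷ lead(D) = 14x⁸ ÷ 2x = 7x⁷. Subtract (7x⁷)·D = 14x⁸ + 42x⁷. Remainder: 18x⁷ + 54x⁶ − 4x⁵ − 30x⁴ − 56x³ − 18x² − 26x + 36.
Step 2: lead(18x⁷ + 54x⁶ − 4x⁵ − 30x⁴ − 56x³ − 18x² − 26x + 36) ÷ lead(D) = 18x⁷ ÷ 2x = 9x⁶. Subtract (9x⁶)·D = 18x⁷ + 54x⁶. Remainder: −4x⁵ − 30x⁴ − 56x³ − 18x² − 26x + 36.
Step 3: lead(−4x⁵ − 30x⁴ − 56x³ − 18x² − 26x + 36) ÷ lead(D) = −4x⁵ ÷ 2x = −2x⁴. Subtract (−2x⁴)·D = −4x⁵ − 12x⁴. Remainder: −18x⁴ − 56x³ − 18x² − 26x + 36.
Step 4: lead(−18x⁴ − 56x³ − 18x² − 26x + 36) ÷ lead(D) = −18x⁴ ÷ 2x = −9x³. Subtract (−9x³)·D = −18x⁴ − 54x³. Remainder: −2x³ − 18x² − 26x + 36.
Step 5: lead(−2x³ − 18x² − 26x + 36) ÷ lead(D) = −2x³ ÷ 2x = −x². Subtract (−x²)·D = −2x³ − 6x². Remainder: −12x² − 26x + 36.
Step 6: lead(−12x² − 26x + 36) ÷ lead(D) = −12x² ÷ 2x = −6x. Subtract (−6x)·D = −12x² − 36x. Remainder: 10x + 36.
Step 7: lead(10x + 36) ÷ lead(D) = 10x ÷ 2x = 5. Subtract (5)·D = 10x + 30. Remainder: 6.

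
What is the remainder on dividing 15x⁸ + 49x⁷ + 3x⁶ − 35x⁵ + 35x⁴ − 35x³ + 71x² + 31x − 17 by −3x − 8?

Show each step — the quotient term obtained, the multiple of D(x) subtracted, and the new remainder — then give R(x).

Step 1: lead(15x⁸ + 49x⁷ + 3x⁶ − 35x⁵ + 35x⁴ − 35x³ + 71x² + 31x − 17) ÷ lead(D) = 15x⁸ ÷ −3x = −5x⁷. Subtract (−5x⁷)·D = 15x⁸ + 40x⁷. Remainder: 9x⁷ + 3x⁶ − 35x⁵ + 35x⁴ − 35x³ + 71x² + 31x − 17.
Step 2: lead(9x⁷ + 3x⁶ − 35x⁵ + 35x⁴ − 35x³ + 71x² + 31x − 17) ÷ lead(D) = 9x⁷ ÷ −3x = −3x⁶. Subtract (−3x⁶)·D = 9x⁷ + 24x⁶. Remainder: −21x⁶ − 35x⁵ + 35x⁴ − 35x³ + 71x² + 31x − 17.
Step 3: lead(−21x⁶ − 35x⁵ + 35x⁴ − 35x³ + 71x² + 31x − 17) ÷ lead(D) = −21x⁶ ÷ −3x = 7x⁵. Subtract (7x⁵)·D = −21x⁶ − 56x⁵. Remainder: 21x⁵ + 35x⁴ − 35x³ + 71x² + 31x − 17.
Step 4: lead(21x⁵ + 35x⁴ − 35x³ + 71x² + 31x − 17) ÷ lead(D) = 21x⁵ ÷ −3x = −7x⁴. Subtract (−7x⁴)·D = 21x⁵ + 56x⁴. Remainder: −21x⁴ − 35x³ + 71x² + 31x − 17.
Step 5: lead(−21x⁴ − 35x³ + 71x² + 31x − 17) ÷ lead(D) = −21x⁴ ÷ −3x = 7x³. Subtract (7x³)·D = −21x⁴ − 56x³. Remainder: 21x³ + 71x² + 31x − 17.
Step 6: lead(21x³ + 71x² + 31x − 17) ÷ lead(D) = 21x³ ÷ −3x = −7x². Subtract (−7x²)·D = 21x³ + 56x². Remainder: 15x² + 31x − 17.
Step 7: lead(15x² + 31x − 17) ÷ lead(D) = 15x² ÷ −3x = −5x. Subtract (−5x)·D = 15x² + 40x. Remainder: −9x − 17.
Step 8: lead(−9x − 17) ÷ lead(D) = −9x ÷ −3x = 3. Subtract (3)·D = −9x − 24. Remainder: 7.

R(x) = 7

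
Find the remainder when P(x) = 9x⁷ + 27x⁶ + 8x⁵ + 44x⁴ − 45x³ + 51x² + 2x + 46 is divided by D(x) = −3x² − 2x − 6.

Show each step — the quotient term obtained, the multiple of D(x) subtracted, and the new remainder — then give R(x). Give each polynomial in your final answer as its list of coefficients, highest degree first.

Step 1: lead(9x⁷ + 27x⁶ + 8x⁵ + 44x⁴ − 45x³ + 51x² + 2x + 46) ÷ lead(D) = 9x⁷ ÷ −3x² = −3x⁵. Subtract (−3x⁵)·D = 9x⁷ + 6x⁶ + 18x⁵. Remainder: 21x⁶ − 10x⁵ + 44x⁴ − 45x³ + 51x² + 2x + 46.
Step 2: lead(21x⁶ − 10x⁵ + 44x⁴ − 45x³ + 51x² + 2x + 46) ÷ lead(D) = 21x⁶ ÷ −3x² = −7x⁴. Subtract (−7x⁴)·D = 21x⁶ + 14x⁵ + 42x⁴. Remainder: −24x⁵ + 2x⁴ − 45x³ + 51x² + 2x + 46.
Step 3: lead(−24x⁵ + 2x⁴ − 45x³ + 51x² + 2x + 46) ÷ lead(D) = −24x⁵ ÷ −3x² = 8x³. Subtract (8x³)·D = −24x⁵ − 16x⁴ − 48x³. Remainder: 18x⁴ + 3x³ + 51x² + 2x + 46.
Step 4: lead(18x⁴ + 3x³ + 51x² + 2x + 46) ÷ lead(D) = 18x⁴ ÷ −3x² = −6x². Subtract (−6x²)·D = 18x⁴ + 12x³ + 36x². Remainder: −9x³ + 15x² + 2x + 46.
Step 5: lead(−9x³ + 15x² + 2x + 46) ÷ lead(D) = −9x³ ÷ −3x² = 3x. Subtract (3x)·D = −9x³ − 6x² − 18x. Remainder: 21x² + 20x + 46.
Step 6: lead(21x² + 20x + 46) ÷ lead(D) = 21x² ÷ −3x² = −7. Subtract (−7)·D = 21x² + 14x + 42. Remainder: 6x + 4.

R = [6, 4]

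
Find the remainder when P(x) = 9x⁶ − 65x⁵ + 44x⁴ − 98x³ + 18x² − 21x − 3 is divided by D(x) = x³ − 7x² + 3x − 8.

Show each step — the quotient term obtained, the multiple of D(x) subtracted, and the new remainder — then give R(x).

Step 1: lead(9x⁶ − 65x⁵ + 44x⁴ − 98x³ + 18x² − 21x − 3) ÷ lead(D) = 9x⁶ ÷ x³ = 9x³. Subtract (9x³)·D = 9x⁶ − 63x⁵ + 27x⁴ − 72x³. Remainder: −2x⁵ + 17x⁴ − 26x³ + 18x² − 21x − 3.
Step 2: lead(−2x⁵ + 17x⁴ − 26x³ + 18x² − 21x − 3) ÷ lead(D) = −2x⁵ ÷ x³ = −2x². Subtract (−2x²)·D = −2x⁵ + 14x⁴ − 6x³ + 16x². Remainder: 3x⁴ − 20x³ + 2x² − 21x − 3.
Step 3: lead(3x⁴ − 20x³ + 2x² − 21x − 3) ÷ lead(D) = 3x⁴ ÷ x³ = 3x. Subtract (3x)·D = 3x⁴ − 21x³ + 9x² − 24x. Remainder: x³ − 7x² + 3x − 3.
Step 4: lead(x³ − 7x² + 3x − 3) ÷ lead(D) = x³ ÷ x³ = 1. Subtract (1)·D = x³ − 7x² + 3x − 8. Remainder: 5.

R(x) = 5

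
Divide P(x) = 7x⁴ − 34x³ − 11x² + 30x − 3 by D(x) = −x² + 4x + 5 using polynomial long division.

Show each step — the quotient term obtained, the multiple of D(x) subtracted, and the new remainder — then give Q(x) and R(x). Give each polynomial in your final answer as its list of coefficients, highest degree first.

Q = [-7, 6, 0]; R = [-3]

Step 1: lead(7x⁴ − 34x³ − 11x² + 30x − 3) ÷ lead(D) = 7x⁴ ÷ −x² = −7x². Subtract (−7x²)·D = 7x⁴ − 28x³ − 35x². Remainder: −6x³ + 24x² + 30x − 3.
Step 2: lead(−6x³ + 24x² + 30x − 3) ÷ lead(D) = −6x³ ÷ −x² = 6x. Subtract (6x)·D = −6x³ + 24x² + 30x. Remainder: −3.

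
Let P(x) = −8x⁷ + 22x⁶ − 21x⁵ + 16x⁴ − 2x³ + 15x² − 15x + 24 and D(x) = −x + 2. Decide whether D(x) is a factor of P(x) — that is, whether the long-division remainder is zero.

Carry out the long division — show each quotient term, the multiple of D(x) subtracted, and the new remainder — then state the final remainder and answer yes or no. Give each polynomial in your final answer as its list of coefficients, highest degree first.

Step 1: lead(−8x⁷ + 22x⁶ − 21x⁵ + 16x⁴ − 2x³ + 15x² − 15x + 24) ÷ lead(D) = −8x⁷ ÷ −x = 8x⁶. Subtract (8x⁶)·D = −8x⁷ + 16x⁶. Remainder: 6x⁶ − 21x⁵ + 16x⁴ − 2x³ + 15x² − 15x + 24.
Step 2: lead(6x⁶ − 21x⁵ + 16x⁴ − 2x³ + 15x² − 15x + 24) ÷ lead(D) = 6x⁶ ÷ −x = −6x⁵. Subtract (−6x⁵)·D = 6x⁶ − 12x⁵. Remainder: −9x⁵ + 16x⁴ − 2x³ + 15x² − 15x + 24.
Step 3: lead(−9x⁵ + 16x⁴ − 2x³ + 15x² − 15x + 24) ÷ lead(D) = −9x⁵ ÷ −x = 9x⁴. Subtract (9x⁴)·D = −9x⁵ + 18x⁴. Remainder: −2x⁴ − 2x³ + 15x² − 15x + 24.
Step 4: lead(−2x⁴ − 2x³ + 15x² − 15x + 24) ÷ lead(D) = −2x⁴ ÷ −x = 2x³. Subtract (2x³)·D = −2x⁴ + 4x³. Remainder: −6x³ + 15x² − 15x + 24.
Step 5: lead(−6x³ + 15x² − 15x + 24) ÷ lead(D) = −6x³ ÷ −x = 6x². Subtract (6x²)·D = −6x³ + 12x². Remainder: 3x² − 15x + 24.
Step 6: lead(3x² − 15x + 24) ÷ lead(D) = 3x² ÷ −x = −3x. Subtract (−3x)·D = 3x² − 6x. Remainder: −9x + 24.
Step 7: lead(−9x + 24) ÷ lead(D) = −9x ÷ −x = 9. Subtract (9)·D = −9x + 18. Remainder: 6.

R = [6], so D(x) is not a factor of P(x). no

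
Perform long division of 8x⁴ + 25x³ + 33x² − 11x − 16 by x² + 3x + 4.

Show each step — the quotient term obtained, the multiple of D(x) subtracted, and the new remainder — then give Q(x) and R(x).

Q(x) = 8x² + x − 2; R(x) = −9x − 8

Step 1: lead(8x⁴ + 25x³ + 33x² − 11x − 16) ÷ lead(D) = 8x⁴ ÷ x² = 8x². Subtract (8x²)·D = 8x⁴ + 24x³ + 32x². Remainder: x³ + x² − 11x − 16.
Step 2: lead(x³ + x² − 11x − 16) ÷ lead(D) = x³ ÷ x² = x. Subtract (x)·D = x³ + 3x² + 4x. Remainder: −2x² − 15x − 16.
Step 3: lead(−2x² − 15x − 16) ÷ lead(D) = −2x² ÷ x² = −2. Subtract (−2)·D = −2x² − 6x − 8. Remainder: −9x − 8.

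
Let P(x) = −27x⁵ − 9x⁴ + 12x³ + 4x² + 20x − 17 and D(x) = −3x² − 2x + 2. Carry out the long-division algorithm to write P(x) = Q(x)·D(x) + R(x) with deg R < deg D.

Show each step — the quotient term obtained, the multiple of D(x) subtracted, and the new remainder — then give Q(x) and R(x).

Step 1: lead(−27x⁵ − 9x⁴ + 12x³ + 4x² + 20x − 17) ÷ lead(D) = −27x⁵ ÷ −3x² = 9x³. Subtract (9x³)·D = −27x⁵ − 18x⁴ + 18x³. Remainder: 9x⁴ − 6x³ + 4x² + 20x − 17.
Step 2: lead(9x⁴ − 6x³ + 4x² + 20x − 17) ÷ lead(D) = 9x⁴ ÷ −3x² = −3x². Subtract (−3x²)·D = 9x⁴ + 6x³ − 6x². Remainder: −12x³ + 10x² + 20x − 17.
Step 3: lead(−12x³ + 10x² + 20x − 17) ÷ lead(D) = −12x³ ÷ −3x² = 4x. Subtract (4x)·D = −12x³ − 8x² + 8x. Remainder: 18x² + 12x − 17.
Step 4: lead(18x² + 12x − 17) ÷ lead(D) = 18x² ÷ −3x² = −6. Subtract (−6)·D = 18x² + 12x − 12. Remainder: −5.

Q(x) = 9x³ − 3x² + 4x − 6; R(x) = −5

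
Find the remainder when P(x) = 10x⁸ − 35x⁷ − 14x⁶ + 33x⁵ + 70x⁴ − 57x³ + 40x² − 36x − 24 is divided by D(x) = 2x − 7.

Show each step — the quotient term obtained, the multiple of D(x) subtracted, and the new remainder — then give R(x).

Step 1: lead(10x⁸ − 35x⁷ − 14x⁶ + 33x⁵ + 70x⁴ − 57x³ + 40x² − 36x − 24) ÷ lead(D) = 10x⁸ ÷ 2x = 5x⁷. Subtract (5x⁷)·D = 10x⁸ − 35x⁷. Remainder: −14x⁶ + 33x⁵ + 70x⁴ − 57x³ + 40x² − 36x − 24.
Step 2: lead(−14x⁶ + 33x⁵ + 70x⁴ − 57x³ + 40x² − 36x − 24) ÷ lead(D) = −14x⁶ ÷ 2x = −7x⁵. Subtract (−7x⁵)·D = −14x⁶ + 49x⁵. Remainder: −16x⁵ + 70x⁴ − 57x³ + 40x² − 36x − 24.
Step 3: lead(−16x⁵ + 70x⁴ − 57x³ + 40x² − 36x − 24) ÷ lead(D) = −16x⁵ ÷ 2x = −8x⁴. Subtract (−8x⁴)·D = −16x⁵ + 56x⁴. Remainder: 14x⁴ − 57x³ + 40x² − 36x − 24.
Step 4: lead(14x⁴ − 57x³ + 40x² − 36x − 24) ÷ lead(D) = 14x⁴ ÷ 2x = 7x³. Subtract (7x³)·D = 14x⁴ − 49x³. Remainder: −8x³ + 40x² − 36x − 24.
Step 5: lead(−8x³ + 40x² − 36x − 24) ÷ lead(D) = −8x³ ÷ 2x = −4x². Subtract (−4x²)·D = −8x³ + 28x². Remainder: 12x² − 36x − 24.
Step 6: lead(12x² − 36x − 24) ÷ lead(D) = 12x² ÷ 2x = 6x. Subtract (6x)·D = 12x² − 42x. Remainder: 6x − 24.
Step 7: lead(6x − 24) ÷ lead(D) = 6x ÷ 2x = 3. Subtract (3)·D = 6x − 21. Remainder: −3.

R(x) = −3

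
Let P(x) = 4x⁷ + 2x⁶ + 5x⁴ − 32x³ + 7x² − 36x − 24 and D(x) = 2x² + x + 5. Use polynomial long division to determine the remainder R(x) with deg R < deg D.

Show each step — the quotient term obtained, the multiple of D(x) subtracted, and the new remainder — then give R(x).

Step 1: lead(4x⁷ + 2x⁶ + 5x⁴ − 32x³ + 7x² − 36x − 24) ÷ lead(D) = 4x⁷ ÷ 2x² = 2x⁵. Subtract (2x⁵)·D = 4x⁷ + 2x⁶ + 10x⁵. Remainder: −10x⁵ + 5x⁴ − 32x³ + 7x² − 36x − 24.
Step 2: lead(−10x⁵ + 5x⁴ − 32x³ + 7x² − 36x − 24) ÷ lead(D) = −10x⁵ ÷ 2x² = −5x³. Subtract (−5x³)·D = −10x⁵ − 5x⁴ − 25x³. Remainder: 10x⁴ − 7x³ + 7x² − 36x − 24.
Step 3: lead(10x⁴ − 7x³ + 7x² − 36x − 24) ÷ lead(D) = 10x⁴ ÷ 2x² = 5x². Subtract (5x²)·D = 10x⁴ + 5x³ + 25x². Remainder: −12x³ − 18x² − 36x − 24.
Step 4: lead(−12x³ − 18x² − 36x − 24) ÷ lead(D) = −12x³ ÷ 2x² = −6x. Subtract (−6x)·D = −12x³ − 6x² − 30x. Remainder: −12x² − 6x − 24.
Step 5: lead(−12x² − 6x − 24) ÷ lead(D) = −12x² ÷ 2x² = −6. Subtract (−6)·D = −12x² − 6x − 30. Remainder: 6.

R(x) = 6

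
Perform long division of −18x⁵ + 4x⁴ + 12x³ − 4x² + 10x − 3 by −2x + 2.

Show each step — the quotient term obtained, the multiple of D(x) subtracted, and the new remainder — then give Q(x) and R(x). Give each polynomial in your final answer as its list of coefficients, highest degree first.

Q = [9, 7, 1, 3, -2]; R = [1]

Step 1: lead(−18x⁵ + 4x⁴ + 12x³ − 4x² + 10x − 3) ÷ lead(D) = −18x⁵ ÷ −2x = 9x⁴. Subtract (9x⁴)·D = −18x⁵ + 18x⁴. Remainder: −14x⁴ + 12x³ − 4x² + 10x − 3.
Step 2: lead(−14x⁴ + 12x³ − 4x² + 10x − 3) ÷ lead(D) = −14x⁴ ÷ −2x = 7x³. Subtract (7x³)·D = −14x⁴ + 14x³. Remainder: −2x³ − 4x² + 10x − 3.
Step 3: lead(−2x³ − 4x² + 10x − 3) ÷ lead(D) = −2x³ ÷ −2x = x². Subtract (x²)·D = −2x³ + 2x². Remainder: −6x² + 10x − 3.
Step 4: lead(−6x² + 10x − 3) ÷ lead(D) = −6x² ÷ −2x = 3x. Subtract (3x)·D = −6x² + 6x. Remainder: 4x − 3.
Step 5: lead(4x − 3) ÷ lead(D) = 4x ÷ −2x = −2. Subtract (−2)·D = 4x − 4. Remainder: 1.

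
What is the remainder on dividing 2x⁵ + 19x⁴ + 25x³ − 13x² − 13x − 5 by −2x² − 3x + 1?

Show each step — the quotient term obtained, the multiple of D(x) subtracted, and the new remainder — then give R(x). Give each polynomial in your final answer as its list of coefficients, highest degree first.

Step 1: lead(2x⁵ + 19x⁴ + 25x³ − 13x² − 13x − 5) ÷ lead(D) = 2x⁵ ÷ −2x² = −x³. Subtract (−x³)·D = 2x⁵ + 3x⁴ − x³. Remainder: 16x⁴ + 26x³ − 13x² − 13x − 5.
Step 2: lead(16x⁴ + 26x³ − 13x² − 13x − 5) ÷ lead(D) = 16x⁴ ÷ −2x² = −8x². Subtract (−8x²)·D = 16x⁴ + 24x³ − 8x². Remainder: 2x³ − 5x² − 13x − 5.
Step 3: lead(2x³ − 5x² − 13x − 5) ÷ lead(D) = 2x³ ÷ −2x² = −x. Subtract (−x)·D = 2x³ + 3x² − x. Remainder: −8x² − 12x − 5.
Step 4: lead(−8x² − 12x − 5) ÷ lead(D) = −8x² ÷ −2x² = 4. Subtract (4)·D = −8x² − 12x + 4. Remainder: −9.

R = [-9]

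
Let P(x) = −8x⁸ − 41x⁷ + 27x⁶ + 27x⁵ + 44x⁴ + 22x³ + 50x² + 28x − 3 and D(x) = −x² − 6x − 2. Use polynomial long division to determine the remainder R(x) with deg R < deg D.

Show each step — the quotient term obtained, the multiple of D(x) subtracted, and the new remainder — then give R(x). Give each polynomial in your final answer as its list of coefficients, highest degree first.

Step 1: lead(−8x⁸ − 41x⁷ + 27x⁶ + 27x⁵ + 44x⁴ + 22x³ + 50x² + 28x − 3) ÷ lead(D) = −8x⁸ ÷ −x² = 8x⁶. Subtract (8x⁶)·D = −8x⁸ − 48x⁷ − 16x⁶. Remainder: 7x⁷ + 43x⁶ + 27x⁵ + 44x⁴ + 22x³ + 50x² + 28x − 3.
Step 2: lead(7x⁷ + 43x⁶ + 27x⁵ + 44x⁴ + 22x³ + 50x² + 28x − 3) ÷ lead(D) = 7x⁷ ÷ −x² = −7x⁵. Subtract (−7x⁵)·D = 7x⁷ + 42x⁶ + 14x⁵. Remainder: x⁶ + 13x⁵ + 44x⁴ + 22x³ + 50x² + 28x − 3.
Step 3: lead(x⁶ + 13x⁵ + 44x⁴ + 22x³ + 50x² + 28x − 3) ÷ lead(D) = x⁶ ÷ −x² = −x⁴. Subtract (−x⁴)·D = x⁶ + 6x⁵ + 2x⁴. Remainder: 7x⁵ + 42x⁴ + 22x³ + 50x² + 28x − 3.
Step 4: lead(7x⁵ + 42x⁴ + 22x³ + 50x² + 28x − 3) ÷ lead(D) = 7x⁵ ÷ −x² = −7x³. Subtract (−7x³)·D = 7x⁵ + 42x⁴ + 14x³. Remainder: 8x³ + 50x² + 28x − 3.
Step 5: lead(8x³ + 50x² + 28x − 3) ÷ lead(D) = 8x³ ÷ −x² = −8x. Subtract (−8x)·D = 8x³ + 48x² + 16x. Remainder: 2x² + 12x − 3.
Step 6: lead(2x² + 12x − 3) ÷ lead(D) = 2x² ÷ −x² = −2. Subtract (−2)·D = 2x² + 12x + 4. Remainder: −7.

R = [-7]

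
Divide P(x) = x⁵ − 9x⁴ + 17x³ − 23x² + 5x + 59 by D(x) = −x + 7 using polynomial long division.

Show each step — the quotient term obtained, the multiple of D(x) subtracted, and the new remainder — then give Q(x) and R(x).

Q(x) = −x⁴ + 2x³ − 3x² + 2x + 9; R(x) = −4

Step 1: lead(x⁵ − 9x⁴ + 17x³ − 23x² + 5x + 59) ÷ lead(D) = x⁵ ÷ −x = −x⁴. Subtract (−x⁴)·D = x⁵ − 7x⁴. Remainder: −2x⁴ + 17x³ − 23x² + 5x + 59.
Step 2: lead(−2x⁴ + 17x³ − 23x² + 5x + 59) ÷ lead(D) = −2x⁴ ÷ −x = 2x³. Subtract (2x³)·D = −2x⁴ + 14x³. Remainder: 3x³ − 23x² + 5x + 59.
Step 3: lead(3x³ − 23x² + 5x + 59) ÷ lead(D) = 3x³ ÷ −x = −3x². Subtract (−3x²)·D = 3x³ − 21x². Remainder: −2x² + 5x + 59.
Step 4: lead(−2x² + 5x + 59) ÷ lead(D) = −2x² ÷ −x = 2x. Subtract (2x)·D = −2x² + 14x. Remainder: −9x + 59.
Step 5: lead(−9x + 59) ÷ lead(D) = −9x ÷ −x = 9. Subtract (9)·D = −9x + 63. Remainder: −4.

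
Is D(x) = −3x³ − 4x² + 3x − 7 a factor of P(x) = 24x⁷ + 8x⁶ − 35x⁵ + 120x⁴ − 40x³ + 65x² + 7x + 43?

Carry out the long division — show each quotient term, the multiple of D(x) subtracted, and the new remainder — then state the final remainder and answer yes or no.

R(x) = −6, so D(x) is not a factor of P(x). no

Step 1: lead(24x⁷ + 8x⁶ − 35x⁵ + 120x⁴ − 40x³ + 65x² + 7x + 43) ÷ lead(D) = 24x⁷ ÷ −3x³ = −8x⁴. Subtract (−8x⁴)·D = 24x⁷ + 32x⁶ − 24x⁵ + 56x⁴. Remainder: −24x⁶ − 11x⁵ + 64x⁴ − 40x³ + 65x² + 7x + 43.
Step 2: lead(−24x⁶ − 11x⁵ + 64x⁴ − 40x³ + 65x² + 7x + 43) ÷ lead(D) = −24x⁶ ÷ −3x³ = 8x³. Subtract (8x³)·D = −24x⁶ − 32x⁵ + 24x⁴ − 56x³. Remainder: 21x⁵ + 40x⁴ + 16x³ + 65x² + 7x + 43.
Step 3: lead(21x⁵ + 40x⁴ + 16x³ + 65x² + 7x + 43) ÷ lead(D) = 21x⁵ ÷ −3x³ = −7x². Subtract (−7x²)·D = 21x⁵ + 28x⁴ − 21x³ + 49x². Remainder: 12x⁴ + 37x³ + 16x² + 7x + 43.
Step 4: lead(12x⁴ + 37x³ + 16x² + 7x + 43) ÷ lead(D) = 12x⁴ ÷ −3x³ = −4x. Subtract (−4x)·D = 12x⁴ + 16x³ − 12x² + 28x. Remainder: 21x³ + 28x² − 21x + 43.
Step 5: lead(21x³ + 28x² − 21x + 43) ÷ lead(D) = 21x³ ÷ −3x³ = −7. Subtract (−7)·D = 21x³ + 28x² − 21x + 49. Remainder: −6.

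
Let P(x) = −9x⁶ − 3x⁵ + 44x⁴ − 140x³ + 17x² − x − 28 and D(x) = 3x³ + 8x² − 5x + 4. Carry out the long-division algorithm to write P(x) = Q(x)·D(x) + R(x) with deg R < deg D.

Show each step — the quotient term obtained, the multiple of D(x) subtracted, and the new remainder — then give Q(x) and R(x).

Step 1: lead(−9x⁶ − 3x⁵ + 44x⁴ − 140x³ + 17x² − x − 28) ÷ lead(D) = −9x⁶ ÷ 3x³ = −3x³. Subtract (−3x³)·D = −9x⁶ − 24x⁵ + 15x⁴ − 12x³. Remainder: 21x⁵ + 29x⁴ − 128x³ + 17x² − x − 28.
Step 2: lead(21x⁵ + 29x⁴ − 128x³ + 17x² − x − 28) ÷ lead(D) = 21x⁵ ÷ 3x³ = 7x². Subtract (7x²)·D = 21x⁵ + 56x⁴ − 35x³ + 28x². Remainder: −27x⁴ − 93x³ − 11x² − x − 28.
Step 3: lead(−27x⁴ − 93x³ − 11x² − x − 28) ÷ lead(D) = −27x⁴ ÷ 3x³ = −9x. Subtract (−9x)·D = −27x⁴ − 72x³ + 45x² − 36x. Remainder: −21x³ − 56x² + 35x − 28.
Step 4: lead(−21x³ − 56x² + 35x − 28) ÷ lead(D) = −21x³ ÷ 3x³ = −7. Subtract (−7)·D = −21x³ − 56x² + 35x − 28. Remainder: 0.

Q(x) = −3x³ + 7x² − 9x − 7; R(x) = 0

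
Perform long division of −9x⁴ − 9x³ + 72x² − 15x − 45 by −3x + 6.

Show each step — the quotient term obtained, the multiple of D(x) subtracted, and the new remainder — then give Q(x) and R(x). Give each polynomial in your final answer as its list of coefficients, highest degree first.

Step 1: lead(−9x⁴ − 9x³ + 72x² − 15x − 45) ÷ lead(D) = −9x⁴ ÷ −3x = 3x³. Subtract (3x³)·D = −9x⁴ + 18x³. Remainder: −27x³ + 72x² − 15x − 45.
Step 2: lead(−27x³ + 72x² − 15x − 45) ÷ lead(D) = −27x³ ÷ −3x = 9x². Subtract (9x²)·D = −27x³ + 54x². Remainder: 18x² − 15x − 45.
Step 3: lead(18x² − 15x − 45) ÷ lead(D) = 18x² ÷ −3x = −6x. Subtract (−6x)·D = 18x² − 36x. Remainder: 21x − 45.
Step 4: lead(21x − 45) ÷ lead(D) = 21x ÷ −3x = −7. Subtract (−7)·D = 21x − 42. Remainder: −3.

Q = [3, 9, -6, -7]; R = [-3]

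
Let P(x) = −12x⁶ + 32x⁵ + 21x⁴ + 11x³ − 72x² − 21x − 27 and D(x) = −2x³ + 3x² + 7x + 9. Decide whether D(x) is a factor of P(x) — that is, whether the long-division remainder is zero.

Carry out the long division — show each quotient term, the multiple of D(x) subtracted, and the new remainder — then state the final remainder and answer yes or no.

R(x) = 0, so D(x) is a factor of P(x). yes

Step 1: lead(−12x⁶ + 32x⁵ + 21x⁴ + 11x³ − 72x² − 21x − 27) ÷ lead(D) = −12x⁶ ÷ −2x³ = 6x³. Subtract (6x³)·D = −12x⁶ + 18x⁵ + 42x⁴ + 54x³. Remainder: 14x⁵ − 21x⁴ − 43x³ − 72x² − 21x − 27.
Step 2: lead(14x⁵ − 21x⁴ − 43x³ − 72x² − 21x − 27) ÷ lead(D) = 14x⁵ ÷ −2x³ = −7x². Subtract (−7x²)·D = 14x⁵ − 21x⁴ − 49x³ − 63x². Remainder: 6x³ − 9x² − 21x − 27.
Step 3: lead(6x³ − 9x² − 21x − 27) ÷ lead(D) = 6x³ ÷ −2x³ = −3. Subtract (−3)·D = 6x³ − 9x² − 21x − 27. Remainder: 0.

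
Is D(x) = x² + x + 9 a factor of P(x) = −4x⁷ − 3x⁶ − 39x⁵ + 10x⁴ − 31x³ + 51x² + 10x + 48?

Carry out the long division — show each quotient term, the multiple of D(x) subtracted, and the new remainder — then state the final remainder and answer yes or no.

R(x) = 4x − 6, so D(x) is not a factor of P(x). no

Step 1: lead(−4x⁷ − 3x⁶ − 39x⁵ + 10x⁴ − 31x³ + 51x² + 10x + 48) ÷ lead(D) = −4x⁷ ÷ x² = −4x⁵. Subtract (−4x⁵)·D = −4x⁷ − 4x⁶ − 36x⁵. Remainder: x⁶ − 3x⁵ + 10x⁴ − 31x³ + 51x² + 10x + 48.
Step 2: lead(x⁶ − 3x⁵ + 10x⁴ − 31x³ + 51x² + 10x + 48) ÷ lead(D) = x⁶ ÷ x² = x⁴. Subtract (x⁴)·D = x⁶ + x⁵ + 9x⁴. Remainder: −4x⁵ + x⁴ − 31x³ + 51x² + 10x + 48.
Step 3: lead(−4x⁵ + x⁴ − 31x³ + 51x² + 10x + 48) ÷ lead(D) = −4x⁵ ÷ x² = −4x³. Subtract (−4x³)·D = −4x⁵ − 4x⁴ − 36x³. Remainder: 5x⁴ + 5x³ + 51x² + 10x + 48.
Step 4: lead(5x⁴ + 5x³ + 51x² + 10x + 48) ÷ lead(D) = 5x⁴ ÷ x² = 5x². Subtract (5x²)·D = 5x⁴ + 5x³ + 45x². Remainder: 6x² + 10x + 48.
Step 5: lead(6x² + 10x + 48) ÷ lead(D) = 6x² ÷ x² = 6. Subtract (6)·D = 6x² + 6x + 54. Remainder: 4x − 6.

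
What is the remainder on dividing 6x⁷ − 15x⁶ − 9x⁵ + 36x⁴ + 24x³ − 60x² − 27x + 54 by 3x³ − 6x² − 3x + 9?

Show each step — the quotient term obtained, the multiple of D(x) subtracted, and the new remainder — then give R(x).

R(x) = 0

Step 1: lead(6x⁷ − 15x⁶ − 9x⁵ + 36x⁴ + 24x³ − 60x² − 27x + 54) ÷ lead(D) = 6x⁷ ÷ 3x³ = 2x⁴. Subtract (2x⁴)·D = 6x⁷ − 12x⁶ − 6x⁵ + 18x⁴. Remainder: −3x⁶ − 3x⁵ + 18x⁴ + 24x³ − 60x² − 27x + 54.
Step 2: lead(−3x⁶ − 3x⁵ + 18x⁴ + 24x³ − 60x² − 27x + 54) ÷ lead(D) = −3x⁶ ÷ 3x³ = −x³. Subtract (−x³)·D = −3x⁶ + 6x⁵ + 3x⁴ − 9x³. Remainder: −9x⁵ + 15x⁴ + 33x³ − 60x² − 27x + 54.
Step 3: lead(−9x⁵ + 15x⁴ + 33x³ − 60x² − 27x + 54) ÷ lead(D) = −9x⁵ ÷ 3x³ = −3x². Subtract (−3x²)·D = −9x⁵ + 18x⁴ + 9x³ − 27x². Remainder: −3x⁴ + 24x³ − 33x² − 27x + 54.
Step 4: lead(−3x⁴ + 24x³ − 33x² − 27x + 54) ÷ lead(D) = −3x⁴ ÷ 3x³ = −x. Subtract (−x)·D = −3x⁴ + 6x³ + 3x² − 9x. Remainder: 18x³ − 36x² − 18x + 54.
Step 5: lead(18x³ − 36x² − 18x + 54) ÷ lead(D) = 18x³ ÷ 3x³ = 6. Subtract (6)·D = 18x³ − 36x² − 18x + 54. Remainder: 0.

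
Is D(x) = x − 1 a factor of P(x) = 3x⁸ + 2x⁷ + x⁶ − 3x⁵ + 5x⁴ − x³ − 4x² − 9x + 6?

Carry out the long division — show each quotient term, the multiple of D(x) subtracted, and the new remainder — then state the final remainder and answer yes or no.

R(x) = 0, so D(x) is a factor of P(x). yes

Step 1: lead(3x⁸ + 2x⁷ + x⁶ − 3x⁵ + 5x⁴ − x³ − 4x² − 9x + 6) ÷ lead(D) = 3x⁸ ÷ x = 3x⁷. Subtract (3x⁷)·D = 3x⁸ − 3x⁷. Remainder: 5x⁷ + x⁶ − 3x⁵ + 5x⁴ − x³ − 4x² − 9x + 6.
Step 2: lead(5x⁷ + x⁶ − 3x⁵ + 5x⁴ − x³ − 4x² − 9x + 6) ÷ lead(D) = 5x⁷ ÷ x = 5x⁶. Subtract (5x⁶)·D = 5x⁷ − 5x⁶. Remainder: 6x⁶ − 3x⁵ + 5x⁴ − x³ − 4x² − 9x + 6.
Step 3: lead(6x⁶ − 3x⁵ + 5x⁴ − x³ − 4x² − 9x + 6) ÷ lead(D) = 6x⁶ ÷ x = 6x⁵. Subtract (6x⁵)·D = 6x⁶ − 6x⁵. Remainder: 3x⁵ + 5x⁴ − x³ − 4x² − 9x + 6.
Step 4: lead(3x⁵ + 5x⁴ − x³ − 4x² − 9x + 6) ÷ lead(D) = 3x⁵ ÷ x = 3x⁴. Subtract (3x⁴)·D = 3x⁵ − 3x⁴. Remainder: 8x⁴ − x³ − 4x² − 9x + 6.
Step 5: lead(8x⁴ − x³ − 4x² − 9x + 6) ÷ lead(D) = 8x⁴ ÷ x = 8x³. Subtract (8x³)·D = 8x⁴ − 8x³. Remainder: 7x³ − 4x² − 9x + 6.
Step 6: lead(7x³ − 4x² − 9x + 6) ÷ lead(D) = 7x³ ÷ x = 7x². Subtract (7x²)·D = 7x³ − 7x². Remainder: 3x² − 9x + 6.
Step 7: lead(3x² − 9x + 6) ÷ lead(D) = 3x² ÷ x = 3x. Subtract (3x)·D = 3x² − 3x. Remainder: −6x + 6.
Step 8: lead(−6x + 6) ÷ lead(D) = −6x ÷ x = −6. Subtract (−6)·D = −6x + 6. Remainder: 0.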